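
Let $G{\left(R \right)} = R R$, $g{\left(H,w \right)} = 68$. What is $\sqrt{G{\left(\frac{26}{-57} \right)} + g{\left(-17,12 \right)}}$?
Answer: $\frac{2 \sqrt{55402}}{57} \approx 8.2588$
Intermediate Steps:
$G{\left(R \right)} = R^{2}$
$\sqrt{G{\left(\frac{26}{-57} \right)} + g{\left(-17,12 \right)}} = \sqrt{\left(\frac{26}{-57}\right)^{2} + 68} = \sqrt{\left(26 \left(- \frac{1}{57}\right)\right)^{2} + 68} = \sqrt{\left(- \frac{26}{57}\right)^{2} + 68} = \sqrt{\frac{676}{3249} + 68} = \sqrt{\frac{221608}{3249}} = \frac{2 \sqrt{55402}}{57}$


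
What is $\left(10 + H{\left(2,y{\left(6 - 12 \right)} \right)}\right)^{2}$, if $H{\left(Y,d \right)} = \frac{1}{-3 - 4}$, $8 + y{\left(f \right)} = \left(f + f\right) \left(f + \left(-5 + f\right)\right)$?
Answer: $\frac{4761}{49} \approx 97.163$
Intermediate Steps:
$y{\left(f \right)} = -8 + 2 f \left(-5 + 2 f\right)$ ($y{\left(f \right)} = -8 + \left(f + f\right) \left(f + \left(-5 + f\right)\right) = -8 + 2 f \left(-5 + 2 f\right)$)
$H{\left(Y,d \right)} = - \frac{1}{7}$ ($H{\left(Y,d \right)} = \frac{1}{-7} = - \frac{1}{7}$)
$\left(10 + H{\left(2,y{\left(6 - 12 \right)} \right)}\right)^{2} = \left(10 - \frac{1}{7}\right)^{2} = \left(\frac{69}{7}\right)^{2} = \frac{4761}{49}$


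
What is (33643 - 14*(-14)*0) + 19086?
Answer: 52729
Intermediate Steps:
(33643 - 14*(-14)*0) + 19086 = (33643 + 196*0) + 19086 = (33643 + 0) + 19086 = 33643 + 19086 = 52729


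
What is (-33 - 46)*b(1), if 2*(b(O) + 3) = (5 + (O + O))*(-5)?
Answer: 3239/2 ≈ 1619.5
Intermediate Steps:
b(O) = -31/2 - 5*O (b(O) = -3 + ((5 + (O + O))*(-5))/2 = -3 + ((5 + 2*O)*(-5))/2 = -3 + (-25 - 10*O)/2 = -3 + (-25/2 - 5*O) = -31/2 - 5*O)
(-33 - 46)*b(1) = (-33 - 46)*(-31/2 - 5*1) = -79*(-31/2 - 5) = -79*(-41/2) = 3239/2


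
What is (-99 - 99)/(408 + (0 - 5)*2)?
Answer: -99/199 ≈ -0.49749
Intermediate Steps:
(-99 - 99)/(408 + (0 - 5)*2) = -198/(408 - 5*2) = -198/(408 - 10) = -198/398 = -198*1/398 = -99/199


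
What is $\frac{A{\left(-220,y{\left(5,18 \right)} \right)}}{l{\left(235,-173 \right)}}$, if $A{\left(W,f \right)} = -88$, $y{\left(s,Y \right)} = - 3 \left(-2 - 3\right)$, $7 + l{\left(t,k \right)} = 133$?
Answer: $- \frac{44}{63} \approx -0.69841$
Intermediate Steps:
$l{\left(t,k \right)} = 126$ ($l{\left(t,k \right)} = -7 + 133 = 126$)
$y{\left(s,Y \right)} = 15$ ($y{\left(s,Y \right)} = \left(-3\right) \left(-5\right) = 15$)
$\frac{A{\left(-220,y{\left(5,18 \right)} \right)}}{l{\left(235,-173 \right)}} = - \frac{88}{126} = \left(-88\right) \frac{1}{126} = - \frac{44}{63}$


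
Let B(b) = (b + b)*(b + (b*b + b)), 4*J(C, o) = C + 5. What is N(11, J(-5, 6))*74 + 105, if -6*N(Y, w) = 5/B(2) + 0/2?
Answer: 9895/96 ≈ 103.07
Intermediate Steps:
J(C, o) = 5/4 + C/4 (J(C, o) = (C + 5)/4 = (5 + C)/4 = 5/4 + C/4)
B(b) = 2*b*(b² + 2*b) (B(b) = (2*b)*(b + (b² + b)) = (2*b)*(b + (b + b²)) = (2*b)*(b² + 2*b) = 2*b*(b² + 2*b))
N(Y, w) = -5/192 (N(Y, w) = -(5/((2*2²*(2 + 2))) + 0/2)/6 = -(5/((2*4*4)) + 0*(½))/6 = -(5/32 + 0)/6 = -⅙*5/32 = -5/192)
N(11, J(-5, 6))*74 + 105 = -5/192*74 + 105 = -185/96 + 105 = 9895/96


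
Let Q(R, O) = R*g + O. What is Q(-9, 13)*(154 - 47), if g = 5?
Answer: -3424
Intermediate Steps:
Q(R, O) = O + 5*R (Q(R, O) = R*5 + O = 5*R + O = O + 5*R)
Q(-9, 13)*(154 - 47) = (13 + 5*(-9))*(154 - 47) = (13 - 45)*107 = -32*107 = -3424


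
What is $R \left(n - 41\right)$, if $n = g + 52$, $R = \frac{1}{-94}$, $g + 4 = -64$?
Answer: $\frac{57}{94} \approx 0.60638$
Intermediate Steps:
$g = -68$ ($g = -4 - 64 = -68$)
$R = - \frac{1}{94} \approx -0.010638$
$n = -16$ ($n = -68 + 52 = -16$)
$R \left(n - 41\right) = - \frac{-16 - 41}{94} = \left(- \frac{1}{94}\right) \left(-57\right) = \frac{57}{94}$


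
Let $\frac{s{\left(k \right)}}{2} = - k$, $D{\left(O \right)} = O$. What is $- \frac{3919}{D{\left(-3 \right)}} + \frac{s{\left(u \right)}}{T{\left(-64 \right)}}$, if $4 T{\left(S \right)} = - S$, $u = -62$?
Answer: $\frac{15769}{12} \approx 1314.1$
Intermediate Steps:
$T{\left(S \right)} = - \frac{S}{4}$ ($T{\left(S \right)} = \frac{\left(-1\right) S}{4} = - \frac{S}{4}$)
$s{\left(k \right)} = - 2 k$ ($s{\left(k \right)} = 2 \left(- k\right) = - 2 k$)
$- \frac{3919}{D{\left(-3 \right)}} + \frac{s{\left(u \right)}}{T{\left(-64 \right)}} = - \frac{3919}{-3} + \frac{\left(-2\right) \left(-62\right)}{\left(- \frac{1}{4}\right) \left(-64\right)} = \left(-3919\right) \left(- \frac{1}{3}\right) + \frac{124}{16} = \frac{3919}{3} + 124 \cdot \frac{1}{16} = \frac{3919}{3} + \frac{31}{4} = \frac{15769}{12}$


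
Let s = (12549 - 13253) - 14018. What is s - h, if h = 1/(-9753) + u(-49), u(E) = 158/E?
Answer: -7034058611/477897 ≈ -14719.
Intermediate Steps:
s = -14722 (s = -704 - 14018 = -14722)
h = -1541023/477897 (h = 1/(-9753) + 158/(-49) = -1/9753 + 158*(-1/49) = -1/9753 - 158/49 = -1541023/477897 ≈ -3.2246)
s - h = -14722 - 1*(-1541023/477897) = -14722 + 1541023/477897 = -7034058611/477897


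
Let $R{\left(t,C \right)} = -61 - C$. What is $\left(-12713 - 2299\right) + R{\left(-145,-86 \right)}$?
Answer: $-14987$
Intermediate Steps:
$\left(-12713 - 2299\right) + R{\left(-145,-86 \right)} = \left(-12713 - 2299\right) - -25 = -15012 + \left(-61 + 86\right) = -15012 + 25 = -14987$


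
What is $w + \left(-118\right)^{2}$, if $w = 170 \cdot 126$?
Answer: $35344$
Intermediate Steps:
$w = 21420$
$w + \left(-118\right)^{2} = 21420 + \left(-118\right)^{2} = 21420 + 13924 = 35344$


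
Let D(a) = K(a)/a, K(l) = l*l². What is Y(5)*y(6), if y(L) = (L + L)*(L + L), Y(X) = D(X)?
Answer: 3600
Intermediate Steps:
K(l) = l³
D(a) = a² (D(a) = a³/a = a²)
Y(X) = X²
y(L) = 4*L² (y(L) = (2*L)*(2*L) = 4*L²)
Y(5)*y(6) = 5²*(4*6²) = 25*(4*36) = 25*144 = 3600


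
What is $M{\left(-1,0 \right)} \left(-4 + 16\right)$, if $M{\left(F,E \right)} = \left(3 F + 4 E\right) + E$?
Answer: $-36$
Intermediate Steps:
$M{\left(F,E \right)} = 3 F + 5 E$
$M{\left(-1,0 \right)} \left(-4 + 16\right) = \left(3 \left(-1\right) + 5 \cdot 0\right) \left(-4 + 16\right) = \left(-3 + 0\right) 12 = \left(-3\right) 12 = -36$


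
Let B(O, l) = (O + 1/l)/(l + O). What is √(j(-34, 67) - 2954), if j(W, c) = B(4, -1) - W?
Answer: I*√2919 ≈ 54.028*I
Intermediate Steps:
B(O, l) = (O + 1/l)/(O + l)
j(W, c) = 1 - W (j(W, c) = (1 + 4*(-1))/((-1)*(4 - 1)) - W = -1*(1 - 4)/3 - W = -1*⅓*(-3) - W = 1 - W)
√(j(-34, 67) - 2954) = √((1 - 1*(-34)) - 2954) = √((1 + 34) - 2954) = √(35 - 2954) = √(-2919) = I*√2919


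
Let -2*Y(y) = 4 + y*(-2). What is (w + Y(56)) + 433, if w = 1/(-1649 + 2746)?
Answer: 534240/1097 ≈ 487.00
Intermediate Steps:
Y(y) = -2 + y (Y(y) = -(4 + y*(-2))/2 = -(4 - 2*y)/2 = -2 + y)
w = 1/1097 ≈ 0.00091158
(w + Y(56)) + 433 = (1/1097 + (-2 + 56)) + 433 = (1/1097 + 54) + 433 = 59239/1097 + 433 = 534240/1097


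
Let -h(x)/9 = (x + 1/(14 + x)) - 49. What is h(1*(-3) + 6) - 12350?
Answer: -202921/17 ≈ -11937.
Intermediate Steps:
h(x) = 441 - 9*x - 9/(14 + x) (h(x) = -9*((x + 1/(14 + x)) - 49) = -9*(-49 + x + 1/(14 + x)) = 441 - 9*x - 9/(14 + x))
h(1*(-3) + 6) - 12350 = 9*(685 - (1*(-3) + 6)² + 35*(1*(-3) + 6))/(14 + (1*(-3) + 6)) - 12350 = 9*(685 - (-3 + 6)² + 35*(-3 + 6))/(14 + (-3 + 6)) - 12350 = 9*(685 - 1*3² + 35*3)/(14 + 3) - 12350 = 9*(685 - 1*9 + 105)/17 - 12350 = 9*(1/17)*(685 - 9 + 105) - 12350 = 9*(1/17)*781 - 12350 = 7029/17 - 12350 = -202921/17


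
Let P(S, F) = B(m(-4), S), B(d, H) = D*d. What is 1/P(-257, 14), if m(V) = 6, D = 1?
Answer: ⅙ ≈ 0.16667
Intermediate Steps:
B(d, H) = d (B(d, H) = 1*d = d)
P(S, F) = 6
1/P(-257, 14) = 1/6 = ⅙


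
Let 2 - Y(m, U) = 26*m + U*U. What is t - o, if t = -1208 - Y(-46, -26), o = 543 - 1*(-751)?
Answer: -3024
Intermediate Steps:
Y(m, U) = 2 - U**2 - 26*m (Y(m, U) = 2 - (26*m + U*U) = 2 - (26*m + U**2) = 2 - (U**2 + 26*m) = 2 + (-U**2 - 26*m) = 2 - U**2 - 26*m)
o = 1294 (o = 543 + 751 = 1294)
t = -1730 (t = -1208 - (2 - 1*(-26)**2 - 26*(-46)) = -1208 - (2 - 1*676 + 1196) = -1208 - (2 - 676 + 1196) = -1208 - 1*522 = -1208 - 522 = -1730)
t - o = -1730 - 1*1294 = -1730 - 1294 = -3024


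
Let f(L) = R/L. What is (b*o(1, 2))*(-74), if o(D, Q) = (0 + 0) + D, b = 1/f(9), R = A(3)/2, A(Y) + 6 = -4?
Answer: 666/5 ≈ 133.20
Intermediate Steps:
A(Y) = -10 (A(Y) = -6 - 4 = -10)
R = -5 (R = -10/2 = -10*1/2 = -5)
f(L) = -5/L
b = -9/5 (b = 1/(-5/9) = -9/5 ≈ -1.8000)
o(D, Q) = D (o(D, Q) = 0 + D = D)
(b*o(1, 2))*(-74) = -9/5*1*(-74) = -9/5*(-74) = 666/5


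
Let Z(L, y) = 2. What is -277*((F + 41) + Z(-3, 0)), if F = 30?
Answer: -20221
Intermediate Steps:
-277*((F + 41) + Z(-3, 0)) = -277*((30 + 41) + 2) = -277*(71 + 2) = -277*73 = -20221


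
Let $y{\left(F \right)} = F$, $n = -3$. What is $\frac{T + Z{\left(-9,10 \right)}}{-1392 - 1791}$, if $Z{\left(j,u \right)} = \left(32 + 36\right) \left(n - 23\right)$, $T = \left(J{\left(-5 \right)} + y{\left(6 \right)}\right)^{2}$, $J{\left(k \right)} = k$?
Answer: $\frac{589}{1061} \approx 0.55514$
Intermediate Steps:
$T = 1$ ($T = \left(-5 + 6\right)^{2} = 1^{2} = 1$)
$Z{\left(j,u \right)} = -1768$ ($Z{\left(j,u \right)} = \left(32 + 36\right) \left(-3 - 23\right) = 68 \left(-26\right) = -1768$)
$\frac{T + Z{\left(-9,10 \right)}}{-1392 - 1791} = \frac{1 - 1768}{-1392 - 1791} = - \frac{1767}{-1392 - 1791} = - \frac{1767}{-3183} = \left(-1767\right) \left(- \frac{1}{3183}\right) = \frac{589}{1061}$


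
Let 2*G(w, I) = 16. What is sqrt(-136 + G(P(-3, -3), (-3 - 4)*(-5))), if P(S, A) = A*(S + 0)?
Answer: 8*I*sqrt(2) ≈ 11.314*I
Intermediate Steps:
P(S, A) = A*S
G(w, I) = 8 (G(w, I) = (1/2)*16 = 8)
sqrt(-136 + G(P(-3, -3), (-3 - 4)*(-5))) = sqrt(-136 + 8) = sqrt(-128) = 8*I*sqrt(2)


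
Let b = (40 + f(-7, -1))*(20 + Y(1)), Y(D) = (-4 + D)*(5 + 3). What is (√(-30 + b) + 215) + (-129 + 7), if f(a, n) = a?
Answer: 93 + 9*I*√2 ≈ 93.0 + 12.728*I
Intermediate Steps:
Y(D) = -32 + 8*D (Y(D) = (-4 + D)*8 = -32 + 8*D)
b = -132 (b = (40 - 7)*(20 + (-32 + 8*1)) = 33*(20 + (-32 + 8)) = 33*(20 - 24) = 33*(-4) = -132)
(√(-30 + b) + 215) + (-129 + 7) = (√(-30 - 132) + 215) + (-129 + 7) = (√(-162) + 215) - 122 = (9*I*√2 + 215) - 122 = (215 + 9*I*√2) - 122 = 93 + 9*I*√2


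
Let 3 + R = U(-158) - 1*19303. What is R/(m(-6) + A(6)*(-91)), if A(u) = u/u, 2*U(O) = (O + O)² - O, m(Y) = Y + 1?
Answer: -30701/96 ≈ -319.80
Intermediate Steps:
m(Y) = 1 + Y
U(O) = 2*O² - O/2 (U(O) = ((O + O)² - O)/2 = ((2*O)² - O)/2 = (4*O² - O)/2 = (-O + 4*O²)/2 = 2*O² - O/2)
A(u) = 1
R = 30701 (R = -3 + ((½)*(-158)*(-1 + 4*(-158)) - 1*19303) = -3 + ((½)*(-158)*(-1 - 632) - 19303) = -3 + ((½)*(-158)*(-633) - 19303) = -3 + (50007 - 19303) = -3 + 30704 = 30701)
R/(m(-6) + A(6)*(-91)) = 30701/((1 - 6) + 1*(-91)) = 30701/(-5 - 91) = 30701/(-96) = 30701*(-1/96) = -30701/96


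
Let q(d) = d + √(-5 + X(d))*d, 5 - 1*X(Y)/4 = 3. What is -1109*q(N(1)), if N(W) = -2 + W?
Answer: 1109 + 1109*√3 ≈ 3029.8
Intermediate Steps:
X(Y) = 8 (X(Y) = 20 - 4*3 = 20 - 12 = 8)
q(d) = d + d*√3 (q(d) = d + √(-5 + 8)*d = d + √3*d = d + d*√3)
-1109*q(N(1)) = -1109*(-2 + 1)*(1 + √3) = -(-1109)*(1 + √3) = -1109*(-1 - √3) = 1109 + 1109*√3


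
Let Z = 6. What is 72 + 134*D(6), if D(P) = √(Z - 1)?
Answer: 72 + 134*√5 ≈ 371.63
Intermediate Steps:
D(P) = √5 (D(P) = √(6 - 1) = √5)
72 + 134*D(6) = 72 + 134*√5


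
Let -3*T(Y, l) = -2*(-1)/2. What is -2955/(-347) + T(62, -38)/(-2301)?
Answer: 20398712/2395341 ≈ 8.5160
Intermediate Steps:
T(Y, l) = -1/3 (T(Y, l) = -(-2*(-1))/(3*2) = -2/(3*2) = -1/3*1 = -1/3)
-2955/(-347) + T(62, -38)/(-2301) = -2955/(-347) - 1/3/(-2301) = -2955*(-1/347) - 1/3*(-1/2301) = 2955/347 + 1/6903 = 20398712/2395341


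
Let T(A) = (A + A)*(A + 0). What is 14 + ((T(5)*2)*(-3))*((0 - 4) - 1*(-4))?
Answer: 14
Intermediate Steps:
T(A) = 2*A**2 (T(A) = (2*A)*A = 2*A**2)
14 + ((T(5)*2)*(-3))*((0 - 4) - 1*(-4)) = 14 + (((2*5**2)*2)*(-3))*((0 - 4) - 1*(-4)) = 14 + (((2*25)*2)*(-3))*(-4 + 4) = 14 + ((50*2)*(-3))*0 = 14 + (100*(-3))*0 = 14 - 300*0 = 14 + 0 = 14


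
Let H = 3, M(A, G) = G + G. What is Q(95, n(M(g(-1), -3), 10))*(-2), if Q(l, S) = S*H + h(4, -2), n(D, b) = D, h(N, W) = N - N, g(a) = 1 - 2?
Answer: 36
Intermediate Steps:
g(a) = -1
h(N, W) = 0
M(A, G) = 2*G
Q(l, S) = 3*S (Q(l, S) = S*3 + 0 = 3*S + 0 = 3*S)
Q(95, n(M(g(-1), -3), 10))*(-2) = (3*(2*(-3)))*(-2) = (3*(-6))*(-2) = -18*(-2) = 36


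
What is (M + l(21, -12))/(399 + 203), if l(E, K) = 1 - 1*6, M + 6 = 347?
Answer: 24/43 ≈ 0.55814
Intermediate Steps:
M = 341 (M = -6 + 347 = 341)
l(E, K) = -5 (l(E, K) = 1 - 6 = -5)
(M + l(21, -12))/(399 + 203) = (341 - 5)/(399 + 203) = 336/602 = 336*(1/602) = 24/43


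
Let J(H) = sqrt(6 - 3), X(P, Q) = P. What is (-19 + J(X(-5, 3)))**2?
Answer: (19 - sqrt(3))**2 ≈ 298.18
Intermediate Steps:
J(H) = sqrt(3)
(-19 + J(X(-5, 3)))**2 = (-19 + sqrt(3))**2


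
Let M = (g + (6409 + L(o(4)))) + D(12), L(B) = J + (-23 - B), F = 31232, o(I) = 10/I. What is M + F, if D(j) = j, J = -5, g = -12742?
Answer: 49761/2 ≈ 24881.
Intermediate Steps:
L(B) = -28 - B (L(B) = -5 + (-23 - B) = -28 - B)
M = -12703/2 (M = (-12742 + (6409 + (-28 - 10/4))) + 12 = (-12742 + (6409 + (-28 - 1*5/2))) + 12 = (-12742 + (6409 + (-28 - 5/2))) + 12 = (-12742 + (6409 - 61/2)) + 12 = (-12742 + 12757/2) + 12 = -12727/2 + 12 = -12703/2 ≈ -6351.5)
M + F = -12703/2 + 31232 = 49761/2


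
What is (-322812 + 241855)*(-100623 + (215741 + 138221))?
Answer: -20509565423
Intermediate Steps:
(-322812 + 241855)*(-100623 + (215741 + 138221)) = -80957*(-100623 + 353962) = -80957*253339 = -20509565423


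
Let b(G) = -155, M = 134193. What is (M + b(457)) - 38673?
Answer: 95365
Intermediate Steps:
(M + b(457)) - 38673 = (134193 - 155) - 38673 = 134038 - 38673 = 95365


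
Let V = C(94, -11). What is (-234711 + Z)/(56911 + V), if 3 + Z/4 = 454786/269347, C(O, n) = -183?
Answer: -63220116737/15279516616 ≈ -4.1376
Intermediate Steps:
V = -183
Z = -1413020/269347 (Z = -12 + 4*(454786/269347) = -12 + 1819144/269347 = -1413020/269347 ≈ -5.2461)
(-234711 + Z)/(56911 + V) = (-234711 - 1413020/269347)/(56911 - 183) = -63220116737/269347/56728 = -63220116737/269347*1/56728 = -63220116737/15279516616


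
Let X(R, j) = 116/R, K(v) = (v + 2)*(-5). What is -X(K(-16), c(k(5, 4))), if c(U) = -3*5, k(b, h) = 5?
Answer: -58/35 ≈ -1.6571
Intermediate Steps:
K(v) = -10 - 5*v (K(v) = (2 + v)*(-5) = -10 - 5*v)
c(U) = -15
-X(K(-16), c(k(5, 4))) = -116/(-10 - 5*(-16)) = -116/(-10 + 80) = -116/70 = -1*58/35 = -58/35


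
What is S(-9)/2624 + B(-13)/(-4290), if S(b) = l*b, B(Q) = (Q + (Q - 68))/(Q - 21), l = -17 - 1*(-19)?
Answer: -359017/47842080 ≈ -0.0075042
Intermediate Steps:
l = 2 (l = -17 + 19 = 2)
B(Q) = (-68 + 2*Q)/(-21 + Q) (B(Q) = (Q + (-68 + Q))/(-21 + Q) = (-68 + 2*Q)/(-21 + Q))
S(b) = 2*b
S(-9)/2624 + B(-13)/(-4290) = (2*(-9))/2624 + (2*(-34 - 13)/(-21 - 13))/(-4290) = -18*1/2624 + (2*(-47)/(-34))*(-1/4290) = -9/1312 + (2*(-1/34)*(-47))*(-1/4290) = -9/1312 + (47/17)*(-1/4290) = -9/1312 - 47/72930 = -359017/47842080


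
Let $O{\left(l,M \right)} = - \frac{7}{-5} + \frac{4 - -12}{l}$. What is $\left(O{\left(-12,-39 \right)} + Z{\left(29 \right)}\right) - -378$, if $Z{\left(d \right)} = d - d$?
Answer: $\frac{5671}{15} \approx 378.07$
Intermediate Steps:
$O{\left(l,M \right)} = \frac{7}{5} + \frac{16}{l}$ ($O{\left(l,M \right)} = \left(-7\right) \left(- \frac{1}{5}\right) + \frac{4 + 12}{l} = \frac{7}{5} + \frac{16}{l}$)
$Z{\left(d \right)} = 0$
$\left(O{\left(-12,-39 \right)} + Z{\left(29 \right)}\right) - -378 = \left(\left(\frac{7}{5} + \frac{16}{-12}\right) + 0\right) - -378 = \left(\left(\frac{7}{5} + 16 \left(- \frac{1}{12}\right)\right) + 0\right) + 378 = \left(\left(\frac{7}{5} - \frac{4}{3}\right) + 0\right) + 378 = \left(\frac{1}{15} + 0\right) + 378 = \frac{1}{15} + 378 = \frac{5671}{15}$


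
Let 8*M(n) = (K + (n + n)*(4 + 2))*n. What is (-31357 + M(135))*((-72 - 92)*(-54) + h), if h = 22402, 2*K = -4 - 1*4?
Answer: -127751446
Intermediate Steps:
K = -4 (K = (-4 - 1*4)/2 = (-4 - 4)/2 = (½)*(-8) = -4)
M(n) = n*(-4 + 12*n)/8 (M(n) = ((-4 + (n + n)*(4 + 2))*n)/8 = ((-4 + (2*n)*6)*n)/8 = ((-4 + 12*n)*n)/8 = (n*(-4 + 12*n))/8 = n*(-4 + 12*n)/8)
(-31357 + M(135))*((-72 - 92)*(-54) + h) = (-31357 + (½)*135*(-1 + 3*135))*((-72 - 92)*(-54) + 22402) = (-31357 + (½)*135*(-1 + 405))*(-164*(-54) + 22402) = (-31357 + (½)*135*404)*(8856 + 22402) = (-31357 + 27270)*31258 = -4087*31258 = -127751446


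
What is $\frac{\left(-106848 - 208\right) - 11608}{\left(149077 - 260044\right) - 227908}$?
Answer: $\frac{118664}{338875} \approx 0.35017$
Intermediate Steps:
$\frac{\left(-106848 - 208\right) - 11608}{\left(149077 - 260044\right) - 227908} = \frac{-107056 - 11608}{-110967 - 227908} = - \frac{118664}{-338875} = \left(-118664\right) \left(- \frac{1}{338875}\right) = \frac{118664}{338875}$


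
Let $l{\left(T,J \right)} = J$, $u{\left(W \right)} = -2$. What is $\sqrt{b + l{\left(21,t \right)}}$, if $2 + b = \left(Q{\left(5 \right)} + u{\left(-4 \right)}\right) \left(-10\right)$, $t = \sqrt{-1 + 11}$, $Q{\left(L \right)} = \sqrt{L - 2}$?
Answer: $\sqrt{18 + \sqrt{10} - 10 \sqrt{3}} \approx 1.96$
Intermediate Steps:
$Q{\left(L \right)} = \sqrt{-2 + L}$
$t = \sqrt{10} \approx 3.1623$
$b = 18 - 10 \sqrt{3}$ ($b = -2 + \left(\sqrt{-2 + 5} - 2\right) \left(-10\right) = -2 + \left(\sqrt{3} - 2\right) \left(-10\right) = -2 + \left(-2 + \sqrt{3}\right) \left(-10\right) = -2 + \left(20 - 10 \sqrt{3}\right) = 18 - 10 \sqrt{3} \approx 0.67949$)
$\sqrt{b + l{\left(21,t \right)}} = \sqrt{\left(18 - 10 \sqrt{3}\right) + \sqrt{10}} = \sqrt{18 + \sqrt{10} - 10 \sqrt{3}}$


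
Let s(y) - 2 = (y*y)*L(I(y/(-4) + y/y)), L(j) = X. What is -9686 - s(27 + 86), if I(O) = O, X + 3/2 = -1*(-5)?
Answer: -108759/2 ≈ -54380.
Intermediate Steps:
X = 7/2 (X = -3/2 - 1*(-5) = -3/2 + 5 = 7/2 ≈ 3.5000)
L(j) = 7/2
s(y) = 2 + 7*y**2/2 (s(y) = 2 + (y*y)*(7/2) = 2 + y**2*(7/2) = 2 + 7*y**2/2)
-9686 - s(27 + 86) = -9686 - (2 + 7*(27 + 86)**2/2) = -9686 - (2 + (7/2)*113**2) = -9686 - (2 + (7/2)*12769) = -9686 - (2 + 89383/2) = -9686 - 1*89387/2 = -9686 - 89387/2 = -108759/2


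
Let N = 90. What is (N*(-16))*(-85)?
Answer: 122400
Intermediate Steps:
(N*(-16))*(-85) = (90*(-16))*(-85) = -1440*(-85) = 122400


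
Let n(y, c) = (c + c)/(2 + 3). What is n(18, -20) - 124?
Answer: -132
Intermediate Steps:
n(y, c) = 2*c/5 (n(y, c) = (2*c)/5 = (2*c)*(⅕) = 2*c/5)
n(18, -20) - 124 = (⅖)*(-20) - 124 = -8 - 124 = -132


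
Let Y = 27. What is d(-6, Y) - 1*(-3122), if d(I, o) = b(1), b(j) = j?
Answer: 3123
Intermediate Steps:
d(I, o) = 1
d(-6, Y) - 1*(-3122) = 1 - 1*(-3122) = 1 + 3122 = 3123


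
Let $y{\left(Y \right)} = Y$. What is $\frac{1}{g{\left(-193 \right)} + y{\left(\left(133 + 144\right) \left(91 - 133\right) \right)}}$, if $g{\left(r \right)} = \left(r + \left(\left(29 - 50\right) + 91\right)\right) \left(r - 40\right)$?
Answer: $\frac{1}{17025} \approx 5.8737 \cdot 10^{-5}$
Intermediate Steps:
$g{\left(r \right)} = \left(-40 + r\right) \left(70 + r\right)$ ($g{\left(r \right)} = \left(r + \left(-21 + 91\right)\right) \left(-40 + r\right) = \left(r + 70\right) \left(-40 + r\right) = \left(70 + r\right) \left(-40 + r\right) = \left(-40 + r\right) \left(70 + r\right)$)
$\frac{1}{g{\left(-193 \right)} + y{\left(\left(133 + 144\right) \left(91 - 133\right) \right)}} = \frac{1}{\left(-2800 + \left(-193\right)^{2} + 30 \left(-193\right)\right) + \left(133 + 144\right) \left(91 - 133\right)} = \frac{1}{\left(-2800 + 37249 - 5790\right) + 277 \left(-42\right)} = \frac{1}{28659 - 11634} = \frac{1}{17025}$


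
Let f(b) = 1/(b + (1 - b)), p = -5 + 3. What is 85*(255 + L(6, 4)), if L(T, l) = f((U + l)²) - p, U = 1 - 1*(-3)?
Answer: 21930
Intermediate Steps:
p = -2
U = 4 (U = 1 + 3 = 4)
f(b) = 1 (f(b) = 1/1 = 1)
L(T, l) = 3 (L(T, l) = 1 - 1*(-2) = 1 + 2 = 3)
85*(255 + L(6, 4)) = 85*(255 + 3) = 85*258 = 21930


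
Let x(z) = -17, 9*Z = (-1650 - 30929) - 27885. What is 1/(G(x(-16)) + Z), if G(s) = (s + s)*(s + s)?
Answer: -9/50060 ≈ -0.00017978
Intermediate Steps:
Z = -60464/9 (Z = ((-1650 - 30929) - 27885)/9 = (-32579 - 27885)/9 = (⅑)*(-60464) = -60464/9 ≈ -6718.2)
G(s) = 4*s² (G(s) = (2*s)*(2*s) = 4*s²)
1/(G(x(-16)) + Z) = 1/(4*(-17)² - 60464/9) = 1/(4*289 - 60464/9) = 1/(1156 - 60464/9) = 1/(-50060/9) = -9/50060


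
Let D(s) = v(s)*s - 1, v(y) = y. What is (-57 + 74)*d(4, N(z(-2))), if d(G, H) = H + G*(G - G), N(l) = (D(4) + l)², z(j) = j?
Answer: 2873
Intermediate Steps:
D(s) = -1 + s² (D(s) = s*s - 1 = s² - 1 = -1 + s²)
N(l) = (15 + l)² (N(l) = ((-1 + 4²) + l)² = ((-1 + 16) + l)² = (15 + l)²)
d(G, H) = H (d(G, H) = H + G*0 = H + 0 = H)
(-57 + 74)*d(4, N(z(-2))) = (-57 + 74)*(15 - 2)² = 17*13² = 17*169 = 2873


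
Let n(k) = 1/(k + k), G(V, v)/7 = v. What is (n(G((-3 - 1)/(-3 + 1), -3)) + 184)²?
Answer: 59706529/1764 ≈ 33847.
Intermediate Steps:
G(V, v) = 7*v
n(k) = 1/(2*k)
(n(G((-3 - 1)/(-3 + 1), -3)) + 184)² = (1/(2*((7*(-3)))) + 184)² = ((½)/(-21) + 184)² = ((½)*(-1/21) + 184)² = (-1/42 + 184)² = (7727/42)² = 59706529/1764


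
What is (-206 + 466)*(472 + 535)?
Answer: 261820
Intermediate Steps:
(-206 + 466)*(472 + 535) = 260*1007 = 261820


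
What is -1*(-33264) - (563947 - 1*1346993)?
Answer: 816310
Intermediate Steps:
-1*(-33264) - (563947 - 1*1346993) = 33264 - (563947 - 1346993) = 33264 - 1*(-783046) = 33264 + 783046 = 816310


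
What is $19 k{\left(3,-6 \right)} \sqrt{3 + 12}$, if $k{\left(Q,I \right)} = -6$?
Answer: $- 114 \sqrt{15} \approx -441.52$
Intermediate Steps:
$19 k{\left(3,-6 \right)} \sqrt{3 + 12} = 19 \left(-6\right) \sqrt{3 + 12} = - 114 \sqrt{15}$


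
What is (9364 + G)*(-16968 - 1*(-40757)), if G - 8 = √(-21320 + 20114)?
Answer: 222950508 + 71367*I*√134 ≈ 2.2295e+8 + 8.2613e+5*I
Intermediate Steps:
G = 8 + 3*I*√134 (G = 8 + √(-21320 + 20114) = 8 + √(-1206) = 8 + 3*I*√134 ≈ 8.0 + 34.728*I)
(9364 + G)*(-16968 - 1*(-40757)) = (9364 + (8 + 3*I*√134))*(-16968 - 1*(-40757)) = (9372 + 3*I*√134)*(-16968 + 40757) = (9372 + 3*I*√134)*23789 = 222950508 + 71367*I*√134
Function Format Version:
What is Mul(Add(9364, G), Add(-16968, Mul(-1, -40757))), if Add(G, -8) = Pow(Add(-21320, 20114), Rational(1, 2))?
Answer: Add(222950508, Mul(71367, I, Pow(134, Rational(1, 2)))) ≈ Add(2.2295e+8, Mul(8.2613e+5, I))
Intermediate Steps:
G = Add(8, Mul(3, I, Pow(134, Rational(1, 2)))) (G = Add(8, Pow(Add(-21320, 20114), Rational(1, 2))) = Add(8, Pow(-1206, Rational(1, 2))) = Add(8, Mul(3, I, Pow(134, Rational(1, 2)))) ≈ Add(8.0000, Mul(34.728, I)))
Mul(Add(9364, G), Add(-16968, Mul(-1, -40757))) = Mul(Add(9364, Add(8, Mul(3, I, Pow(134, Rational(1, 2))))), Add(-16968, Mul(-1, -40757))) = Mul(Add(9372, Mul(3, I, Pow(134, Rational(1, 2)))), Add(-16968, 40757)) = Mul(Add(9372, Mul(3, I, Pow(134, Rational(1, 2)))), 23789) = Add(222950508, Mul(71367, I, Pow(134, Rational(1, 2))))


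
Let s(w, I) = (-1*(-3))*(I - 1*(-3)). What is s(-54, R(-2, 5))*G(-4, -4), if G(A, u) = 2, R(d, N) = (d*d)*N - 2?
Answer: 126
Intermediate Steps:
R(d, N) = -2 + N*d² (R(d, N) = d²*N - 2 = N*d² - 2 = -2 + N*d²)
s(w, I) = 9 + 3*I (s(w, I) = 3*(I + 3) = 3*(3 + I) = 9 + 3*I)
s(-54, R(-2, 5))*G(-4, -4) = (9 + 3*(-2 + 5*(-2)²))*2 = (9 + 3*(-2 + 5*4))*2 = (9 + 3*(-2 + 20))*2 = (9 + 3*18)*2 = (9 + 54)*2 = 63*2 = 126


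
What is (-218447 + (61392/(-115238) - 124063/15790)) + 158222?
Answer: -54800579578087/909804010 ≈ -60233.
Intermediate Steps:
(-218447 + (61392/(-115238) - 124063/15790)) + 158222 = (-218447 + (61392*(-1/115238) - 124063*1/15790)) + 158222 = (-218447 + (-30696/57619 - 124063/15790)) + 158222 = (-218447 - 7633075837/909804010) + 158222 = -198751589648307/909804010 + 158222 = -54800579578087/909804010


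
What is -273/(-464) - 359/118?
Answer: -67181/27376 ≈ -2.4540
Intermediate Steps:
-273/(-464) - 359/118 = -273*(-1/464) - 359*1/118 = 273/464 - 359/118 = -67181/27376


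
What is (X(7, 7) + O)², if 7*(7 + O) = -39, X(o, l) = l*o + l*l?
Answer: 357604/49 ≈ 7298.0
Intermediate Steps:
X(o, l) = l² + l*o (X(o, l) = l*o + l² = l² + l*o)
O = -88/7 (O = -7 + (⅐)*(-39) = -7 - 39/7 = -88/7 ≈ -12.571)
(X(7, 7) + O)² = (7*(7 + 7) - 88/7)² = (7*14 - 88/7)² = (98 - 88/7)² = (598/7)² = 357604/49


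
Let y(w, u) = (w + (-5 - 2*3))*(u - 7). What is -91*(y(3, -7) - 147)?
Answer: 3185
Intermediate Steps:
y(w, u) = (-11 + w)*(-7 + u) (y(w, u) = (w + (-5 - 6))*(-7 + u) = (w - 11)*(-7 + u) = (-11 + w)*(-7 + u))
-91*(y(3, -7) - 147) = -91*((77 - 11*(-7) - 7*3 - 7*3) - 147) = -91*((77 + 77 - 21 - 21) - 147) = -91*(112 - 147) = -91*(-35) = 3185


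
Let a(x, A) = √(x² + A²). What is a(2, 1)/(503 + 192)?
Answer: √5/695 ≈ 0.0032174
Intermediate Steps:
a(x, A) = √(A² + x²)
a(2, 1)/(503 + 192) = √(1² + 2²)/(503 + 192) = √(1 + 4)/695 = √5*(1/695) = √5/695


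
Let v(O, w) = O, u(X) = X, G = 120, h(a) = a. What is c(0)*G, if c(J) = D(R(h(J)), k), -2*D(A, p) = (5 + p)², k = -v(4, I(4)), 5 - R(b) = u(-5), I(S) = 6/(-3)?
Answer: -60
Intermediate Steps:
I(S) = -2 (I(S) = 6*(-⅓) = -2)
R(b) = 10 (R(b) = 5 - 1*(-5) = 5 + 5 = 10)
k = -4 (k = -1*4 = -4)
D(A, p) = -(5 + p)²/2
c(J) = -½ (c(J) = -(5 - 4)²/2 = -½*1² = -½*1 = -½)
c(0)*G = -½*120 = -60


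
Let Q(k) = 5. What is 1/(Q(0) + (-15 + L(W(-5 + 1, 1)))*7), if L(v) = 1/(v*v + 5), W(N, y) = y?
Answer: -6/593 ≈ -0.010118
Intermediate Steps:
L(v) = 1/(5 + v**2) (L(v) = 1/(v**2 + 5) = 1/(5 + v**2))
1/(Q(0) + (-15 + L(W(-5 + 1, 1)))*7) = 1/(5 + (-15 + 1/(5 + 1**2))*7) = 1/(5 + (-15 + 1/(5 + 1))*7) = 1/(5 + (-15 + 1/6)*7) = 1/(5 - 89/6*7) = 1/(5 - 623/6) = 1/(-593/6) = -6/593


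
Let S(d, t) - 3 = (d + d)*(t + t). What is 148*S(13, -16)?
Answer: -122692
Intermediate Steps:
S(d, t) = 3 + 4*d*t (S(d, t) = 3 + (d + d)*(t + t) = 3 + (2*d)*(2*t) = 3 + 4*d*t)
148*S(13, -16) = 148*(3 + 4*13*(-16)) = 148*(3 - 832) = 148*(-829) = -122692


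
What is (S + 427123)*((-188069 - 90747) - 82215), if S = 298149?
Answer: -261845675432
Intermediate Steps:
(S + 427123)*((-188069 - 90747) - 82215) = (298149 + 427123)*((-188069 - 90747) - 82215) = 725272*(-278816 - 82215) = 725272*(-361031) = -261845675432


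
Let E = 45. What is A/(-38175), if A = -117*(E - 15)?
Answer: 234/2545 ≈ 0.091945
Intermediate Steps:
A = -3510 (A = -117*(45 - 15) = -117*30 = -3510)
A/(-38175) = -3510/(-38175) = -3510*(-1/38175) = 234/2545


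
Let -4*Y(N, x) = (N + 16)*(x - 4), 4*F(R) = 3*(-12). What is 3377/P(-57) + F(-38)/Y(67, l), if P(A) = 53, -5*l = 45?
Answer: 3641875/57187 ≈ 63.684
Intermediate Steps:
l = -9 (l = -⅕*45 = -9)
F(R) = -9 (F(R) = (3*(-12))/4 = (¼)*(-36) = -9)
Y(N, x) = -(-4 + x)*(16 + N)/4 (Y(N, x) = -(N + 16)*(x - 4)/4 = -(16 + N)*(-4 + x)/4 = -(-4 + x)*(16 + N)/4)
3377/P(-57) + F(-38)/Y(67, l) = 3377/53 - 9/(16 + 67 - 4*(-9) - ¼*67*(-9)) = 3377*(1/53) - 9/(16 + 67 + 36 + 603/4) = 3377/53 - 9/1079/4 = 3377/53 - 9*4/1079 = 3377/53 - 36/1079 = 3641875/57187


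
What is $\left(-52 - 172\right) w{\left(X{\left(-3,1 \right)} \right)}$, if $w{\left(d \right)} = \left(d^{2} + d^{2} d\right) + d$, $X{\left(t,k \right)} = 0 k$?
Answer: $0$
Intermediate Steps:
$X{\left(t,k \right)} = 0$
$w{\left(d \right)} = d + d^{2} + d^{3}$ ($w{\left(d \right)} = \left(d^{2} + d^{3}\right) + d = d + d^{2} + d^{3}$)
$\left(-52 - 172\right) w{\left(X{\left(-3,1 \right)} \right)} = \left(-52 - 172\right) 0 \left(1 + 0 + 0^{2}\right) = - 224 \cdot 0 \left(1 + 0 + 0\right) = - 224 \cdot 0 \cdot 1 = \left(-224\right) 0 = 0$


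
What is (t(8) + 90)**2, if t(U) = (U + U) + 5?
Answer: 12321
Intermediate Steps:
t(U) = 5 + 2*U (t(U) = 2*U + 5 = 5 + 2*U)
(t(8) + 90)**2 = ((5 + 2*8) + 90)**2 = ((5 + 16) + 90)**2 = (21 + 90)**2 = 111**2 = 12321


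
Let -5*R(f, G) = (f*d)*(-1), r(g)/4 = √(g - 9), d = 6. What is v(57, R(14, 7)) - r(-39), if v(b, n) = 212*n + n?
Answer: 17892/5 - 16*I*√3 ≈ 3578.4 - 27.713*I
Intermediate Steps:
r(g) = 4*√(-9 + g) (r(g) = 4*√(g - 9) = 4*√(-9 + g))
R(f, G) = 6*f/5 (R(f, G) = -f*6*(-1)/5 = -6*f*(-1)/5 = -(-6)*f/5 = 6*f/5)
v(b, n) = 213*n
v(57, R(14, 7)) - r(-39) = 213*((6/5)*14) - 4*√(-9 - 39) = 213*(84/5) - 4*√(-48) = 17892/5 - 4*4*I*√3 = 17892/5 - 16*I*√3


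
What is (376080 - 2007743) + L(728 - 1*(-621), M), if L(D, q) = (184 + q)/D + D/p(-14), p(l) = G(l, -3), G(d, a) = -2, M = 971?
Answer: -4404044265/2698 ≈ -1.6323e+6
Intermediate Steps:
p(l) = -2
L(D, q) = -D/2 + (184 + q)/D (L(D, q) = (184 + q)/D + D/(-2) = (184 + q)/D + D*(-½) = (184 + q)/D - D/2 = -D/2 + (184 + q)/D)
(376080 - 2007743) + L(728 - 1*(-621), M) = (376080 - 2007743) + (184 + 971 - (728 - 1*(-621))²/2)/(728 - 1*(-621)) = -1631663 + (184 + 971 - (728 + 621)²/2)/(728 + 621) = -1631663 + (184 + 971 - ½*1349²)/1349 = -1631663 + (184 + 971 - ½*1819801)/1349 = -1631663 + (184 + 971 - 1819801/2)/1349 = -1631663 + (1/1349)*(-1817491/2) = -1631663 - 1817491/2698 = -4404044265/2698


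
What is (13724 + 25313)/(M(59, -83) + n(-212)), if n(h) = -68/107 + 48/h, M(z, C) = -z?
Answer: -221378827/339477 ≈ -652.12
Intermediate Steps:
n(h) = -68/107 + 48/h (n(h) = -68*1/107 + 48/h = -68/107 + 48/h)
(13724 + 25313)/(M(59, -83) + n(-212)) = (13724 + 25313)/(-1*59 + (-68/107 + 48/(-212))) = 39037/(-59 + (-68/107 + 48*(-1/212))) = 39037/(-59 + (-68/107 - 12/53)) = 39037/(-59 - 4888/5671) = 39037/(-339477/5671) = 39037*(-5671/339477) = -221378827/339477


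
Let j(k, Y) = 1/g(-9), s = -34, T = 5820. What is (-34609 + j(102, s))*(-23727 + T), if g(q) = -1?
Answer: 619761270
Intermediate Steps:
j(k, Y) = -1 (j(k, Y) = 1/(-1) = -1)
(-34609 + j(102, s))*(-23727 + T) = (-34609 - 1)*(-23727 + 5820) = -34610*(-17907) = 619761270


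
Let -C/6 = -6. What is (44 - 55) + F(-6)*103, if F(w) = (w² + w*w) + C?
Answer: 11113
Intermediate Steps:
C = 36 (C = -6*(-6) = 36)
F(w) = 36 + 2*w² (F(w) = (w² + w*w) + 36 = (w² + w²) + 36 = 2*w² + 36 = 36 + 2*w²)
(44 - 55) + F(-6)*103 = (44 - 55) + (36 + 2*(-6)²)*103 = -11 + (36 + 2*36)*103 = -11 + (36 + 72)*103 = -11 + 108*103 = -11 + 11124 = 11113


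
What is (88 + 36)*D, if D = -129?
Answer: -15996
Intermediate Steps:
(88 + 36)*D = (88 + 36)*(-129) = 124*(-129) = -15996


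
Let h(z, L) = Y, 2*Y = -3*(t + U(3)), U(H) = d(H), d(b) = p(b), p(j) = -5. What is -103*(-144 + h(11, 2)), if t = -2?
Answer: 27501/2 ≈ 13751.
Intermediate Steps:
d(b) = -5
U(H) = -5
Y = 21/2 (Y = (-3*(-2 - 5))/2 = (-3*(-7))/2 = (½)*21 = 21/2 ≈ 10.500)
h(z, L) = 21/2
-103*(-144 + h(11, 2)) = -103*(-144 + 21/2) = -103*(-267/2) = 27501/2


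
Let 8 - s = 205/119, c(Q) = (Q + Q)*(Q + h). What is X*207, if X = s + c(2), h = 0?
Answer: 351693/119 ≈ 2955.4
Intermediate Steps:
c(Q) = 2*Q² (c(Q) = (Q + Q)*(Q + 0) = (2*Q)*Q = 2*Q²)
s = 747/119 (s = 8 - 205/119 = 747/119 ≈ 6.2773)
X = 1699/119 (X = 747/119 + 2*2² = 747/119 + 2*4 = 747/119 + 8 = 1699/119 ≈ 14.277)
X*207 = (1699/119)*207 = 351693/119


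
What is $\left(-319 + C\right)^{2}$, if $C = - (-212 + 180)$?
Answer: $82369$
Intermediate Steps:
$C = 32$ ($C = \left(-1\right) \left(-32\right) = 32$)
$\left(-319 + C\right)^{2} = \left(-319 + 32\right)^{2} = \left(-287\right)^{2} = 82369$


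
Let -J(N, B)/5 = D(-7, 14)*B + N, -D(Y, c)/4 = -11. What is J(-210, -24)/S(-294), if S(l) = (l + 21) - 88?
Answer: -6330/361 ≈ -17.535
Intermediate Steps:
D(Y, c) = 44 (D(Y, c) = -4*(-11) = 44)
J(N, B) = -220*B - 5*N (J(N, B) = -5*(44*B + N) = -5*(N + 44*B) = -220*B - 5*N)
S(l) = -67 + l (S(l) = (21 + l) - 88 = -67 + l)
J(-210, -24)/S(-294) = (-220*(-24) - 5*(-210))/(-67 - 294) = (5280 + 1050)/(-361) = 6330*(-1/361) = -6330/361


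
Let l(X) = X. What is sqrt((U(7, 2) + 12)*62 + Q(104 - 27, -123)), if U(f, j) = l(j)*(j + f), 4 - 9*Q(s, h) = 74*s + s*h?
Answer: sqrt(20517)/3 ≈ 47.746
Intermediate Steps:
Q(s, h) = 4/9 - 74*s/9 - h*s/9 (Q(s, h) = 4/9 - (74*s + s*h)/9 = 4/9 - (74*s + h*s)/9 = 4/9 + (-74*s/9 - h*s/9) = 4/9 - 74*s/9 - h*s/9)
U(f, j) = j*(f + j) (U(f, j) = j*(j + f) = j*(f + j))
sqrt((U(7, 2) + 12)*62 + Q(104 - 27, -123)) = sqrt((2*(7 + 2) + 12)*62 + (4/9 - 74*(104 - 27)/9 - 1/9*(-123)*(104 - 27))) = sqrt((2*9 + 12)*62 + (4/9 - 74/9*77 - 1/9*(-123)*77)) = sqrt((18 + 12)*62 + (4/9 - 5698/9 + 3157/3)) = sqrt(30*62 + 1259/3) = sqrt(1860 + 1259/3) = sqrt(6839/3) = sqrt(20517)/3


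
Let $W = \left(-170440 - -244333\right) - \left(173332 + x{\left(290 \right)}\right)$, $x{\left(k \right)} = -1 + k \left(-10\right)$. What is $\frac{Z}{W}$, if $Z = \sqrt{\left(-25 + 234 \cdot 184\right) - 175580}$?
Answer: $- \frac{i \sqrt{132549}}{96538} \approx - 0.0037713 i$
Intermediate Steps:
$x{\left(k \right)} = -1 - 10 k$
$W = -96538$ ($W = \left(-170440 - -244333\right) - \left(173331 - 2900\right) = \left(-170440 + 244333\right) - 170431 = 73893 - 170431 = -96538$)
$Z = i \sqrt{132549}$ ($Z = \sqrt{\left(-25 + 43056\right) - 175580} = \sqrt{43031 - 175580} = \sqrt{-132549} = i \sqrt{132549} \approx 364.07 i$)
$\frac{Z}{W} = \frac{i \sqrt{132549}}{-96538} = i \sqrt{132549} \left(- \frac{1}{96538}\right) = - \frac{i \sqrt{132549}}{96538}$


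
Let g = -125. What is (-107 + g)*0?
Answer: 0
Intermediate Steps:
(-107 + g)*0 = (-107 - 125)*0 = -232*0 = 0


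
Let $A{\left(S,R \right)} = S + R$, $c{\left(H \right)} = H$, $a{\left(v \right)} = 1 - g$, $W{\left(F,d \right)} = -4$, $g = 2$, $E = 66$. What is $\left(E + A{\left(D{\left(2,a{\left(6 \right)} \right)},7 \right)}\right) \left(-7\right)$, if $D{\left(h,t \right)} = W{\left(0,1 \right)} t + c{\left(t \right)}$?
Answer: $-532$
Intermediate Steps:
$a{\left(v \right)} = -1$ ($a{\left(v \right)} = 1 - 2 = -1$)
$D{\left(h,t \right)} = - 3 t$ ($D{\left(h,t \right)} = - 4 t + t = - 3 t$)
$A{\left(S,R \right)} = R + S$
$\left(E + A{\left(D{\left(2,a{\left(6 \right)} \right)},7 \right)}\right) \left(-7\right) = \left(66 + \left(7 - -3\right)\right) \left(-7\right) = \left(66 + \left(7 + 3\right)\right) \left(-7\right) = \left(66 + 10\right) \left(-7\right) = 76 \left(-7\right) = -532$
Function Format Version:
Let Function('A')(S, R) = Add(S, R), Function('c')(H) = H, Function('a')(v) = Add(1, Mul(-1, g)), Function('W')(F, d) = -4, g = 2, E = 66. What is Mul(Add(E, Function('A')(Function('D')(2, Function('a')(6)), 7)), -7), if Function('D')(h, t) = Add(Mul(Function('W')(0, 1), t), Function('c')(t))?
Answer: -532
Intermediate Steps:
Function('a')(v) = -1 (Function('a')(v) = Add(1, Mul(-1, 2)) = Add(1, -2) = -1)
Function('D')(h, t) = Mul(-3, t) (Function('D')(h, t) = Add(Mul(-4, t), t) = Mul(-3, t))
Function('A')(S, R) = Add(R, S)
Mul(Add(E, Function('A')(Function('D')(2, Function('a')(6)), 7)), -7) = Mul(Add(66, Add(7, Mul(-3, -1))), -7) = Mul(Add(66, Add(7, 3)), -7) = Mul(Add(66, 10), -7) = Mul(76, -7) = -532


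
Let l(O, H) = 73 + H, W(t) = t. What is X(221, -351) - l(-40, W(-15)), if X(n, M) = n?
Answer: 163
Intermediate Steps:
X(221, -351) - l(-40, W(-15)) = 221 - (73 - 15) = 221 - 1*58 = 221 - 58 = 163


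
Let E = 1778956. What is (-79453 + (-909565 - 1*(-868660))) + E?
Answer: 1658598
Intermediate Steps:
(-79453 + (-909565 - 1*(-868660))) + E = (-79453 + (-909565 - 1*(-868660))) + 1778956 = (-79453 + (-909565 + 868660)) + 1778956 = (-79453 - 40905) + 1778956 = -120358 + 1778956 = 1658598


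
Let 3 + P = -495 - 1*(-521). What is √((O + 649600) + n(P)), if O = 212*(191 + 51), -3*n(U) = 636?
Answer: 2*√175173 ≈ 837.07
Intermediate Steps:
P = 23 (P = -3 + (-495 - 1*(-521)) = -3 + (-495 + 521) = -3 + 26 = 23)
n(U) = -212 (n(U) = -⅓*636 = -212)
O = 51304 (O = 212*242 = 51304)
√((O + 649600) + n(P)) = √((51304 + 649600) - 212) = √(700904 - 212) = √700692 = 2*√175173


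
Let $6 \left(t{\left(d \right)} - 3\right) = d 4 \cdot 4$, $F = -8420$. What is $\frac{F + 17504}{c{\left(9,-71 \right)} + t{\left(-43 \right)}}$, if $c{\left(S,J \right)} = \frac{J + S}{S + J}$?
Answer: $- \frac{6813}{83} \approx -82.084$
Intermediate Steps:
$c{\left(S,J \right)} = 1$ ($c{\left(S,J \right)} = \frac{J + S}{J + S} = 1$)
$t{\left(d \right)} = 3 + \frac{8 d}{3}$ ($t{\left(d \right)} = 3 + \frac{d 4 \cdot 4}{6} = 3 + \frac{4 d 4}{6} = 3 + \frac{16 d}{6} = 3 + \frac{8 d}{3}$)
$\frac{F + 17504}{c{\left(9,-71 \right)} + t{\left(-43 \right)}} = \frac{-8420 + 17504}{1 + \left(3 + \frac{8}{3} \left(-43\right)\right)} = \frac{9084}{1 + \left(3 - \frac{344}{3}\right)} = \frac{9084}{1 - \frac{335}{3}} = \frac{9084}{- \frac{332}{3}} = 9084 \left(- \frac{3}{332}\right) = - \frac{6813}{83}$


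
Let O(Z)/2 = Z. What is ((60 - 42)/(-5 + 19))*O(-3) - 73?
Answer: -565/7 ≈ -80.714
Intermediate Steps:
O(Z) = 2*Z
((60 - 42)/(-5 + 19))*O(-3) - 73 = ((60 - 42)/(-5 + 19))*(2*(-3)) - 73 = (18/14)*(-6) - 73 = (18*(1/14))*(-6) - 73 = (9/7)*(-6) - 73 = -54/7 - 73 = -565/7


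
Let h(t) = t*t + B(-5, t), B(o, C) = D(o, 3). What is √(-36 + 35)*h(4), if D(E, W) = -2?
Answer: 14*I ≈ 14.0*I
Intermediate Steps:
B(o, C) = -2
h(t) = -2 + t² (h(t) = t*t - 2 = t² - 2 = -2 + t²)
√(-36 + 35)*h(4) = √(-36 + 35)*(-2 + 4²) = √(-1)*(-2 + 16) = I*14 = 14*I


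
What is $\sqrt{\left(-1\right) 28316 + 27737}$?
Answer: $i \sqrt{579} \approx 24.062 i$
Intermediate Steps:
$\sqrt{\left(-1\right) 28316 + 27737} = \sqrt{-28316 + 27737} = \sqrt{-579} = i \sqrt{579}$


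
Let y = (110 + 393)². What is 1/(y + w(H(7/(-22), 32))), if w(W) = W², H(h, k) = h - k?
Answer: 484/122961877 ≈ 3.9362e-6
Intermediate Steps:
y = 253009 (y = 503² = 253009)
1/(y + w(H(7/(-22), 32))) = 1/(253009 + (7/(-22) - 1*32)²) = 1/(253009 + (7*(-1/22) - 32)²) = 1/(253009 + (-7/22 - 32)²) = 1/(253009 + (-711/22)²) = 1/(253009 + 505521/484) = 1/(122961877/484) = 484/122961877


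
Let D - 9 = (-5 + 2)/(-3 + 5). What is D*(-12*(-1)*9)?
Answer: 810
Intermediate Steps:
D = 15/2 (D = 9 + (-5 + 2)/(-3 + 5) = 9 - 3/2 = 15/2 ≈ 7.5000)
D*(-12*(-1)*9) = 15*(-12*(-1)*9)/2 = 15*(12*9)/2 = (15/2)*108 = 810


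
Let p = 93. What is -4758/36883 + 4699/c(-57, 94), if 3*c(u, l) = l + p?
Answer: 47186355/627011 ≈ 75.256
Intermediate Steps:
c(u, l) = 31 + l/3 (c(u, l) = (l + 93)/3 = (93 + l)/3 = 31 + l/3)
-4758/36883 + 4699/c(-57, 94) = -4758/36883 + 4699/(31 + (1/3)*94) = -4758*1/36883 + 4699/(31 + 94/3) = -4758/36883 + 4699/(187/3) = -4758/36883 + 4699*(3/187) = -4758/36883 + 14097/187 = 47186355/627011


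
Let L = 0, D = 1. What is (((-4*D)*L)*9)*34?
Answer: 0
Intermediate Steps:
(((-4*D)*L)*9)*34 = ((-4*1*0)*9)*34 = (-4*0*9)*34 = (0*9)*34 = 0*34 = 0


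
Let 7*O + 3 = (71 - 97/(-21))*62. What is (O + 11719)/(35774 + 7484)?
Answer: 910543/3179463 ≈ 0.28638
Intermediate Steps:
O = 98393/147 (O = -3/7 + ((71 - 97/(-21))*62)/7 = -3/7 + ((71 - 97*(-1/21))*62)/7 = -3/7 + ((71 + 97/21)*62)/7 = -3/7 + ((1588/21)*62)/7 = -3/7 + (⅐)*(98456/21) = -3/7 + 98456/147 = 98393/147 ≈ 669.34)
(O + 11719)/(35774 + 7484) = (98393/147 + 11719)/(35774 + 7484) = (1821086/147)/43258 = (1821086/147)*(1/43258) = 910543/3179463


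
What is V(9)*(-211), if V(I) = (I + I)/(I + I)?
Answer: -211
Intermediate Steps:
V(I) = 1 (V(I) = (2*I)/((2*I)) = (2*I)*(1/(2*I)) = 1)
V(9)*(-211) = 1*(-211) = -211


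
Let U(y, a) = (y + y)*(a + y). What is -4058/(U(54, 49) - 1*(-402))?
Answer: -2029/5763 ≈ -0.35207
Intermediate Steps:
U(y, a) = 2*y*(a + y) (U(y, a) = (2*y)*(a + y) = 2*y*(a + y))
-4058/(U(54, 49) - 1*(-402)) = -4058/(2*54*(49 + 54) - 1*(-402)) = -4058/(2*54*103 + 402) = -4058/(11124 + 402) = -4058/11526 = -4058*1/11526 = -2029/5763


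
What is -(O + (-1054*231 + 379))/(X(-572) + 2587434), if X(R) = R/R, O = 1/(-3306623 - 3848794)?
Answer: 1739446095616/18514176385395 ≈ 0.093952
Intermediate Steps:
O = -1/7155417 (O = 1/(-7155417) = -1/7155417 ≈ -1.3975e-7)
X(R) = 1
-(O + (-1054*231 + 379))/(X(-572) + 2587434) = -(-1/7155417 + (-1054*231 + 379))/(1 + 2587434) = -(-1/7155417 + (-243474 + 379))/2587435 = -(-1/7155417 - 243095)/2587435 = -(-1739446095616)/(7155417*2587435) = -1*(-1739446095616/18514176385395) = 1739446095616/18514176385395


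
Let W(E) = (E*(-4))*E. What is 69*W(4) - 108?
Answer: -4524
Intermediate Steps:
W(E) = -4*E² (W(E) = (-4*E)*E = -4*E²)
69*W(4) - 108 = 69*(-4*4²) - 108 = 69*(-4*16) - 108 = 69*(-64) - 108 = -4416 - 108 = -4524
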